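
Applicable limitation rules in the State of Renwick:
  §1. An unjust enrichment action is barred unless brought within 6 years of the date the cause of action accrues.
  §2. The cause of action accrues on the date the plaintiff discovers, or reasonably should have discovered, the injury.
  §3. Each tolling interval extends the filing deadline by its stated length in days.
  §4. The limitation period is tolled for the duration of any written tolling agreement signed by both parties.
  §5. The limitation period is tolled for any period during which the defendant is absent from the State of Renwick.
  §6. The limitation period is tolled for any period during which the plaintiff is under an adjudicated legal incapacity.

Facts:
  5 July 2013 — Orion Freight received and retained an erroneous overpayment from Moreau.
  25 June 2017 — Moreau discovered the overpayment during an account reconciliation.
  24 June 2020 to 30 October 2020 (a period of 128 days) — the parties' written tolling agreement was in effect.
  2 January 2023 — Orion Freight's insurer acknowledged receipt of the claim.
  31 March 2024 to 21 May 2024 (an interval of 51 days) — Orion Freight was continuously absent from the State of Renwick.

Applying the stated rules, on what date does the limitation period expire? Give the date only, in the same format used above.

The claim did not accrue until Moreau discovered the injury on 25 June 2017; the 5 July 2013 act date does not start the clock under the stated rule.
The untolled deadline — 6 years after 25 June 2017 — is 25 June 2023.
Because the written tolling agreement ran from 24 June 2020 to 30 October 2020, the deadline is extended by 128 days to 31 October 2023.
By the time the defendant's absence from the jurisdiction began on 31 March 2024, the limitation period had already expired on 31 October 2023; that interval cannot revive it.
None of the other events listed affects the running of the period under the stated rules.

31 October 2023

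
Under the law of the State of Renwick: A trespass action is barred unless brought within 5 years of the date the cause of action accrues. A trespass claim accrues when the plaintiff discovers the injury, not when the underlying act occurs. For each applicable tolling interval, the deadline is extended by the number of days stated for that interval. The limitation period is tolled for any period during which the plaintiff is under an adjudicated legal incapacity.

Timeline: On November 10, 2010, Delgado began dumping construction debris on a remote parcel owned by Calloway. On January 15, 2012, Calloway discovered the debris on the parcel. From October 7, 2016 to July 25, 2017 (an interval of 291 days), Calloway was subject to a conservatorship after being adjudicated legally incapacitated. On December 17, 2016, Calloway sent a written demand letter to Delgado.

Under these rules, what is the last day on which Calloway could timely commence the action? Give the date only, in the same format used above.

Under the discovery rule, the claim accrued on January 15, 2012, when Calloway discovered the injury — not on the November 10, 2010 date of the underlying act.
Adding the 5 years base period to January 15, 2012 gives a deadline of January 15, 2017, before any tolling.
The period was tolled for 291 days by the plaintiff's legal incapacity (October 7, 2016 to July 25, 2017), pushing the deadline to November 2, 2017.
None of the other events listed affects the running of the period under the stated rules.

November 2, 2017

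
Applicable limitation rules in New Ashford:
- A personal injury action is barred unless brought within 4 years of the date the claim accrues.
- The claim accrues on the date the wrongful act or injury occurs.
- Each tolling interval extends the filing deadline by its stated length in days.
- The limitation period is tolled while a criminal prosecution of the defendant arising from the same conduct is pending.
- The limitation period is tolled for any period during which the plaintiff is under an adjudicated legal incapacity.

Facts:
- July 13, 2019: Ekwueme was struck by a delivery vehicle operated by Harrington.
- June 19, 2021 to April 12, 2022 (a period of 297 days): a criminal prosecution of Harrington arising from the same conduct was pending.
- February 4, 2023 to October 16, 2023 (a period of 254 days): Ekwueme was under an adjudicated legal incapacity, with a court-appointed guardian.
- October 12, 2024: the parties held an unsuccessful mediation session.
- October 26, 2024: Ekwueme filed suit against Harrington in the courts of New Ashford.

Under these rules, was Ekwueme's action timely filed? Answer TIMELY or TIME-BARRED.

TIMELY

The claim accrued on July 13, 2019, when the wrongful act occurred.
The untolled deadline — 4 years after July 13, 2019 — is July 13, 2023.
The pending criminal prosecution from June 19, 2021 to April 12, 2022 tolled the period for 297 days, extending the deadline to May 5, 2024.
Because the plaintiff's legal incapacity ran from February 4, 2023 to October 16, 2023, the deadline is extended by 254 days to January 14, 2025.
None of the other events listed affects the running of the period under the stated rules.
Filing on October 26, 2024 beat the January 14, 2025 deadline — the action is timely.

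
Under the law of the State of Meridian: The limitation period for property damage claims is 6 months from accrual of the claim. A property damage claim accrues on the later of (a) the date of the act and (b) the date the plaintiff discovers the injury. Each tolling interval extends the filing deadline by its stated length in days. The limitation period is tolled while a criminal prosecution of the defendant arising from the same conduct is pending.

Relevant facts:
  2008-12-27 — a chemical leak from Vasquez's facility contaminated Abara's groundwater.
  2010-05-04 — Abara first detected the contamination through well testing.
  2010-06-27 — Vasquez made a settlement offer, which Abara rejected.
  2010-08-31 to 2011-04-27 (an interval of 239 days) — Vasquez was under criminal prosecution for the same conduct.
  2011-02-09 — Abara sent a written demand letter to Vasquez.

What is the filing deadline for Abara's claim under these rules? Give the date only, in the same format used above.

Because discovery on 2010-05-04 post-dates the 2008-12-27 act, accrual under the later-of rule falls on 2010-05-04.
The untolled deadline — 6 months after 2010-05-04 — is 2010-11-04.
The period was tolled for 239 days by the pending criminal prosecution (2010-08-31 to 2011-04-27), pushing the deadline to 2011-07-01.
None of the other events listed affects the running of the period under the stated rules.

2011-07-01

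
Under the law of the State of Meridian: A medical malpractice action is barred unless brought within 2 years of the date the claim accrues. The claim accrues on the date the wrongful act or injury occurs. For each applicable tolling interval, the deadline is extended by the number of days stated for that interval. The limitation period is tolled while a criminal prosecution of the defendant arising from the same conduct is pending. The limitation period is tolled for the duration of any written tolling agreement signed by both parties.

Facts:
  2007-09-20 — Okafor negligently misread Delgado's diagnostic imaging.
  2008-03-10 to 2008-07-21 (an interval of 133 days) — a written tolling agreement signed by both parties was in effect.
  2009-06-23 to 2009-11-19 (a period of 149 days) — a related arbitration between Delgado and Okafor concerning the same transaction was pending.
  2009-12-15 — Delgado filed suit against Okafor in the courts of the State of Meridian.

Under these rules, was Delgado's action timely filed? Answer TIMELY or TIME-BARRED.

TIMELY

The limitation period began to run on 2007-09-20.
2 years from 2007-09-20 is 2009-09-20.
The written tolling agreement from 2008-03-10 to 2008-07-21 tolled the period for 133 days, extending the deadline to 2010-01-31.
The pending related arbitration from 2009-06-23 to 2009-11-19 does not toll the period, because no stated rule makes a pending arbitration a tolling event.
Filing on 2009-12-15 beat the 2010-01-31 deadline — the action is timely.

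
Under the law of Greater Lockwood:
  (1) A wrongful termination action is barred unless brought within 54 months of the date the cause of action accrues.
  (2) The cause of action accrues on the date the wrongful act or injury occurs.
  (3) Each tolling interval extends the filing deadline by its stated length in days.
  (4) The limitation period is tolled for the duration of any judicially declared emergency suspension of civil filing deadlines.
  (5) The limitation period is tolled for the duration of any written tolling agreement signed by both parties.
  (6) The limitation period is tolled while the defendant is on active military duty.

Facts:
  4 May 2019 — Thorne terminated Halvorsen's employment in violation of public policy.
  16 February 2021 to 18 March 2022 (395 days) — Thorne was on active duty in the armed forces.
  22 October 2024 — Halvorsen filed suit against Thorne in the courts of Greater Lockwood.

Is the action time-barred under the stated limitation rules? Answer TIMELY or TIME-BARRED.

The cause of action accrued on 4 May 2019, the date of the act.
54 months from 4 May 2019 is 4 November 2023.
The defendant's active military service from 16 February 2021 to 18 March 2022 tolled the period for 395 days, extending the deadline to 3 December 2024.
Halvorsen filed on 22 October 2024, before the 3 December 2024 deadline, so the action is timely.

TIMELY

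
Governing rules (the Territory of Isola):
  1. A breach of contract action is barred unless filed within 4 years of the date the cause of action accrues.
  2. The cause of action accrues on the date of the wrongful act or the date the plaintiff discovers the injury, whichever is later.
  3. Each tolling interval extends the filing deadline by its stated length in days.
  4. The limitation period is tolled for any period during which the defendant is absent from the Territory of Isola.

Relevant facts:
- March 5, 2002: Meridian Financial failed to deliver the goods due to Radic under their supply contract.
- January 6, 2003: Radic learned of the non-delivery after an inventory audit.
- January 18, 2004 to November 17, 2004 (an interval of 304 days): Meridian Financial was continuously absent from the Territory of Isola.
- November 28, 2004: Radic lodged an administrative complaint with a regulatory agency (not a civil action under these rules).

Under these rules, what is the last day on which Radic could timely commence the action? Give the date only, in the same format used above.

November 6, 2007

Taking the later of the act (March 5, 2002) and discovery (January 6, 2003), the claim accrued on January 6, 2003.
Adding the 4 years base period to January 6, 2003 gives a deadline of January 6, 2007, before any tolling.
The defendant's absence from the jurisdiction from January 18, 2004 to November 17, 2004 tolled the period for 304 days, extending the deadline to November 6, 2007.
None of the other events listed affects the running of the period under the stated rules.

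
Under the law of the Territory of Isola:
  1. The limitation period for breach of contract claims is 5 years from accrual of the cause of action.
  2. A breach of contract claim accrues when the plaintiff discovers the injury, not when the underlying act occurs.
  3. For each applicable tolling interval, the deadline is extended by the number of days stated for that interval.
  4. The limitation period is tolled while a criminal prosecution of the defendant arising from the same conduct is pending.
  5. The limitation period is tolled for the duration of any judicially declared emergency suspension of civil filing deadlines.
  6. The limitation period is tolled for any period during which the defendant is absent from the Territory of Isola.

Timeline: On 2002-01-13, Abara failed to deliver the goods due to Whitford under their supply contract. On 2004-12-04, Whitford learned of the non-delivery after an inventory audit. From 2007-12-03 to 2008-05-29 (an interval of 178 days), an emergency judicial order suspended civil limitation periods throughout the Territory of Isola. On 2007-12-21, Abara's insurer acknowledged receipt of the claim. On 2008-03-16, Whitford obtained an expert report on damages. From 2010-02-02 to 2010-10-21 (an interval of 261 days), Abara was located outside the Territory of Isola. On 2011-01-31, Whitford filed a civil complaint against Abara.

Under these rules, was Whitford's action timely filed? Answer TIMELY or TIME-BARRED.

The claim did not accrue until Whitford discovered the injury on 2004-12-04; the 2002-01-13 act date does not start the clock under the stated rule.
The untolled deadline — 5 years after 2004-12-04 — is 2009-12-04.
The period was tolled for 178 days by the emergency suspension of filing deadlines (2007-12-03 to 2008-05-29), pushing the deadline to 2010-05-31.
Because the defendant's absence from the jurisdiction ran from 2010-02-02 to 2010-10-21, the deadline is extended by 261 days to 2011-02-16.
Nothing else in the chronology tolls or restarts the period.
Whitford filed on 2011-01-31, before the 2011-02-16 deadline, so the action is timely.

TIMELY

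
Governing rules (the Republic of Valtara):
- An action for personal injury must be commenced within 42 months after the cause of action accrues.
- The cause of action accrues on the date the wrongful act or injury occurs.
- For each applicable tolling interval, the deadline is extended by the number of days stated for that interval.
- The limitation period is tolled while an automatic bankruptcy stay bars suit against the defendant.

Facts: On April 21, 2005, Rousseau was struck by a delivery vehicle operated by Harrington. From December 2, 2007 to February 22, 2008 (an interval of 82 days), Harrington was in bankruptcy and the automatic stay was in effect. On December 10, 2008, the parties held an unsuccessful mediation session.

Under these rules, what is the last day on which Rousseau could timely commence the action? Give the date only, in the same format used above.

January 11, 2009

The limitation period began to run on April 21, 2005.
42 months from April 21, 2005 is October 21, 2008.
The period was tolled for 82 days by the automatic bankruptcy stay (December 2, 2007 to February 22, 2008), pushing the deadline to January 11, 2009.
None of the other events listed affects the running of the period under the stated rules.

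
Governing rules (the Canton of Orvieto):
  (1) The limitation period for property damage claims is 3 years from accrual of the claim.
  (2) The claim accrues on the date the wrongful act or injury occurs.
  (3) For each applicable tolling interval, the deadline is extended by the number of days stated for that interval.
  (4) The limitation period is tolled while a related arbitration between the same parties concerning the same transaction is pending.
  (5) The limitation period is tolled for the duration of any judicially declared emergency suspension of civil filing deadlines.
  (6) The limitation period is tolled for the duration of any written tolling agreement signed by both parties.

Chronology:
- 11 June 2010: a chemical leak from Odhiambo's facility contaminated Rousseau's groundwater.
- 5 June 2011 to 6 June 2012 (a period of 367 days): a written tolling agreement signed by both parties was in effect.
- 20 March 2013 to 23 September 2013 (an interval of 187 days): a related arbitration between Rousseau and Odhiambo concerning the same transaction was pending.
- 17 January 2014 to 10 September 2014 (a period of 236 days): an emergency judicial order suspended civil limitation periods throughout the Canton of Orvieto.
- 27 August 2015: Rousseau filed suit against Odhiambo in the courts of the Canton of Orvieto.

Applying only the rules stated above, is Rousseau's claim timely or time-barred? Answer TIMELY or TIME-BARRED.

TIME-BARRED

The claim accrued on 11 June 2010, when the wrongful act occurred.
3 years from 11 June 2010 is 11 June 2013.
The period was tolled for 367 days by the written tolling agreement (5 June 2011 to 6 June 2012), pushing the deadline to 13 June 2014.
Because the pending related arbitration ran from 20 March 2013 to 23 September 2013, the deadline is extended by 187 days to 17 December 2014.
The period was tolled for 236 days by the emergency suspension of filing deadlines (17 January 2014 to 10 September 2014), pushing the deadline to 10 August 2015.
Filing on 27 August 2015 missed the 10 August 2015 deadline — the action is time-barred.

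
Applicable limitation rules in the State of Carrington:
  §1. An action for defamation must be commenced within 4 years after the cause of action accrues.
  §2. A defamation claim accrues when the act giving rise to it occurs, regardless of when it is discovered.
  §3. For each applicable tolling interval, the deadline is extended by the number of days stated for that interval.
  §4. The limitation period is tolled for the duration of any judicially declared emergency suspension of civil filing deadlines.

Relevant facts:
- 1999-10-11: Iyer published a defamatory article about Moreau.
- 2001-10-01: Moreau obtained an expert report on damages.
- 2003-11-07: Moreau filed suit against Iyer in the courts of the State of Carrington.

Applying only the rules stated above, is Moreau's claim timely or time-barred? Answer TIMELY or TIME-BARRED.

TIME-BARRED

The cause of action accrued on 1999-10-11, the date of the act.
4 years from 1999-10-11 is 2003-10-11.
None of the other events listed affects the running of the period under the stated rules.
The 2003-11-07 filing falls after the 2003-10-11 deadline; the claim is time-barred.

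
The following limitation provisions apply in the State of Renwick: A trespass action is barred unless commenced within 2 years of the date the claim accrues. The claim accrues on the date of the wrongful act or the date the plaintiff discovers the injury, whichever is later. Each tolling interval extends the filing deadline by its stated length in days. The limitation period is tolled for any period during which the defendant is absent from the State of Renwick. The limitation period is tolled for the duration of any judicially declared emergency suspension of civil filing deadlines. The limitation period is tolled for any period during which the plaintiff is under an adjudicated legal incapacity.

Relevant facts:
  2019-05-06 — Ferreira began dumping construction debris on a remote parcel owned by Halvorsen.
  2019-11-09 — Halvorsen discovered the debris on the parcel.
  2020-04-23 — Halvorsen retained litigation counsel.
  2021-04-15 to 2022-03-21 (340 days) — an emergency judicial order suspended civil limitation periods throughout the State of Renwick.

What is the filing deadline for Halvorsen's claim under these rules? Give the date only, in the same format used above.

Because discovery on 2019-11-09 post-dates the 2019-05-06 act, accrual under the later-of rule falls on 2019-11-09.
2 years from 2019-11-09 is 2021-11-09.
The emergency suspension of filing deadlines from 2021-04-15 to 2022-03-21 tolled the period for 340 days, extending the deadline to 2022-10-15.
Nothing else in the chronology tolls or restarts the period.

2022-10-15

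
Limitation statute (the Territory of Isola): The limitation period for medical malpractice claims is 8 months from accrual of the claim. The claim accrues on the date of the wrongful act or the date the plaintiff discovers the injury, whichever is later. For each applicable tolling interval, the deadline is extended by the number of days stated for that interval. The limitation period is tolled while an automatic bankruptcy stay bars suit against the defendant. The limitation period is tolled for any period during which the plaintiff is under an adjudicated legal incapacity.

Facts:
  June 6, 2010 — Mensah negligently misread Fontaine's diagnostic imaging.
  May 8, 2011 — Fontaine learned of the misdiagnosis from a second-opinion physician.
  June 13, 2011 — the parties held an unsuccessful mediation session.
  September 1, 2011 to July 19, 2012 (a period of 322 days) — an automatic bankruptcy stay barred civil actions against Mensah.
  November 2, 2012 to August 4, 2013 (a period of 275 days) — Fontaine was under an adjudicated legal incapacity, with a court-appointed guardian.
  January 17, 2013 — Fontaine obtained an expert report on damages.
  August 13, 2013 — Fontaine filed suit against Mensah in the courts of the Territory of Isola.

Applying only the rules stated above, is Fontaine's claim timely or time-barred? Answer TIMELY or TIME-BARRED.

TIMELY

The claim accrued on May 8, 2011 — the later of the June 6, 2010 act and the May 8, 2011 discovery.
8 months from May 8, 2011 is January 8, 2012.
The period was tolled for 322 days by the automatic bankruptcy stay (September 1, 2011 to July 19, 2012), pushing the deadline to November 25, 2012.
Because the plaintiff's legal incapacity ran from November 2, 2012 to August 4, 2013, the deadline is extended by 275 days to August 27, 2013.
The other events in the timeline have no effect on the limitation period under the stated rules.
Fontaine filed on August 13, 2013, before the August 27, 2013 deadline, so the action is timely.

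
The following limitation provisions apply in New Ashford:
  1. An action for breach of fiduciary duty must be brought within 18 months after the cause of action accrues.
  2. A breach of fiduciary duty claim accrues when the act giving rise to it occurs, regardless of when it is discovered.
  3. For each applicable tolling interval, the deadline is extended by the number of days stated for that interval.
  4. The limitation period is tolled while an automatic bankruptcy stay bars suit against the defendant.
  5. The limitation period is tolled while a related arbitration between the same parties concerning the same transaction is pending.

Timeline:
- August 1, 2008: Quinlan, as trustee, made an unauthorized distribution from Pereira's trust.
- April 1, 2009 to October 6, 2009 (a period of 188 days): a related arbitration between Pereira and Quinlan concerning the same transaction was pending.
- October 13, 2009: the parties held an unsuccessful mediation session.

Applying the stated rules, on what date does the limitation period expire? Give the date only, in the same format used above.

The limitation period began to run on August 1, 2008.
Adding the 18 months base period to August 1, 2008 gives a deadline of February 1, 2010, before any tolling.
The period was tolled for 188 days by the pending related arbitration (April 1, 2009 to October 6, 2009), pushing the deadline to August 8, 2010.
Nothing else in the chronology tolls or restarts the period.

August 8, 2010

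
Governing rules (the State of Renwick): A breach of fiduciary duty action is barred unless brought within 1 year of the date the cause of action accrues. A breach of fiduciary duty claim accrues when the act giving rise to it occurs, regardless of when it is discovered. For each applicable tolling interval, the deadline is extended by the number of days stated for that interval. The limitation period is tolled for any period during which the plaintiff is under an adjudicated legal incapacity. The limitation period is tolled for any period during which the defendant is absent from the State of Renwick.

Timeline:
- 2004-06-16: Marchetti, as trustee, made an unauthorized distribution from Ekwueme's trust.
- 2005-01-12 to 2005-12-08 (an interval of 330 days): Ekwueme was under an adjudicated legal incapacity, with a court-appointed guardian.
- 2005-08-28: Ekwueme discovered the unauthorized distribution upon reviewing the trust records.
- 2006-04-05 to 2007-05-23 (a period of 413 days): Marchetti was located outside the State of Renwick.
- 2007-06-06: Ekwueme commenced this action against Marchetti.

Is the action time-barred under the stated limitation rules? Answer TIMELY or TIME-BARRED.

Accrual is governed by the date of the act, so the period began to run on 2004-06-16; the later discovery on 2005-08-28 is irrelevant under the stated rule.
The untolled deadline — 1 year after 2004-06-16 — is 2005-06-16.
The plaintiff's legal incapacity from 2005-01-12 to 2005-12-08 tolled the period for 330 days, extending the deadline to 2006-05-12.
Because the defendant's absence from the jurisdiction ran from 2006-04-05 to 2007-05-23, the deadline is extended by 413 days to 2007-06-29.
Ekwueme filed on 2007-06-06, before the 2007-06-29 deadline, so the action is timely.

TIMELY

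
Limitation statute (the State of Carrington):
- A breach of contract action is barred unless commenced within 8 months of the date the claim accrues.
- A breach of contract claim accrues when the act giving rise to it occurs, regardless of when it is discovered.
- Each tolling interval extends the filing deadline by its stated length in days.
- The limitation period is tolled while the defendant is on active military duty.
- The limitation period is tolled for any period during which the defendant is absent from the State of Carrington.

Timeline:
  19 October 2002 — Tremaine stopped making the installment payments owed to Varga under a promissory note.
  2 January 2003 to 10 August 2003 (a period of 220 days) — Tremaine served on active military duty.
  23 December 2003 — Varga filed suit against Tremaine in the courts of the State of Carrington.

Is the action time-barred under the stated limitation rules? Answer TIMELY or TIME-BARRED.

The claim accrued on 19 October 2002, the date of the act.
The untolled deadline — 8 months after 19 October 2002 — is 19 June 2003.
Because the defendant's active military service ran from 2 January 2003 to 10 August 2003, the deadline is extended by 220 days to 25 January 2004.
Filing on 23 December 2003 beat the 25 January 2004 deadline — the action is timely.

TIMELY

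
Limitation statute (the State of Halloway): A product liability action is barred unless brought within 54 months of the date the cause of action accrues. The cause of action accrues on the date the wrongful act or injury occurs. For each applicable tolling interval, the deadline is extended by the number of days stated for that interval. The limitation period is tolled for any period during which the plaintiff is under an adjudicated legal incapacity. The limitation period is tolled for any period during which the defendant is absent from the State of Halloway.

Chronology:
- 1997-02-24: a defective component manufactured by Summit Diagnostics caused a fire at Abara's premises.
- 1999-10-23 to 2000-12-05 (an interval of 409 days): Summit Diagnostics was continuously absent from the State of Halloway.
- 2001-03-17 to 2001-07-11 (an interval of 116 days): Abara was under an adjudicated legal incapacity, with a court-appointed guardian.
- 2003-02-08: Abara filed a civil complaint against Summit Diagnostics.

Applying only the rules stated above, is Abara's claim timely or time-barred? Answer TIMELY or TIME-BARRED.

The cause of action accrued on 1997-02-24, the date of the act.
54 months from 1997-02-24 is 2001-08-24.
The defendant's absence from the jurisdiction from 1999-10-23 to 2000-12-05 tolled the period for 409 days, extending the deadline to 2002-10-07.
Because the plaintiff's legal incapacity ran from 2001-03-17 to 2001-07-11, the deadline is extended by 116 days to 2003-01-31.
Filing on 2003-02-08 missed the 2003-01-31 deadline — the action is time-barred.

TIME-BARRED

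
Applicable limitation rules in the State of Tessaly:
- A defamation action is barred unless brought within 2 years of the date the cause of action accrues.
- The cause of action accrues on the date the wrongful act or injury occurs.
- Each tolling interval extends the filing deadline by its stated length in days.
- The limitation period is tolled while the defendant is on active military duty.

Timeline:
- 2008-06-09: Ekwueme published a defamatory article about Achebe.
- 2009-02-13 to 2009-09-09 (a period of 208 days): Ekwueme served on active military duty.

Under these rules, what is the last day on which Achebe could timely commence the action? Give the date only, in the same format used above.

The limitation period began to run on 2008-06-09.
The untolled deadline — 2 years after 2008-06-09 — is 2010-06-09.
The defendant's active military service from 2009-02-13 to 2009-09-09 tolled the period for 208 days, extending the deadline to 2011-01-03.

2011-01-03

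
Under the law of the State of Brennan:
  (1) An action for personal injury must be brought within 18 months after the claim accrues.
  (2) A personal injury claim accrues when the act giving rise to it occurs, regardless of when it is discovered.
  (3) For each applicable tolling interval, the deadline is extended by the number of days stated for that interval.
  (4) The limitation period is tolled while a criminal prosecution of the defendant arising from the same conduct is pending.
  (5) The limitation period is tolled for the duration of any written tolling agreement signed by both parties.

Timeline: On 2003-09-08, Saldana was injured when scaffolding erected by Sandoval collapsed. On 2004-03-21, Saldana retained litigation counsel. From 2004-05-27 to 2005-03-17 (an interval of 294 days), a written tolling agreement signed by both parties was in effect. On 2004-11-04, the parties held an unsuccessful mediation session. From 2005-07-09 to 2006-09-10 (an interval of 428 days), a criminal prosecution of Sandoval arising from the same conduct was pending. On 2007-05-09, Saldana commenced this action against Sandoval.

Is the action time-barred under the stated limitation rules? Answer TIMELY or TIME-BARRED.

TIME-BARRED

The limitation period began to run on 2003-09-08.
Adding the 18 months base period to 2003-09-08 gives a deadline of 2005-03-08, before any tolling.
The period was tolled for 294 days by the written tolling agreement (2004-05-27 to 2005-03-17), pushing the deadline to 2005-12-27.
Because the pending criminal prosecution ran from 2005-07-09 to 2006-09-10, the deadline is extended by 428 days to 2007-02-28.
None of the other events listed affects the running of the period under the stated rules.
The 2007-05-09 filing falls after the 2007-02-28 deadline; the claim is time-barred.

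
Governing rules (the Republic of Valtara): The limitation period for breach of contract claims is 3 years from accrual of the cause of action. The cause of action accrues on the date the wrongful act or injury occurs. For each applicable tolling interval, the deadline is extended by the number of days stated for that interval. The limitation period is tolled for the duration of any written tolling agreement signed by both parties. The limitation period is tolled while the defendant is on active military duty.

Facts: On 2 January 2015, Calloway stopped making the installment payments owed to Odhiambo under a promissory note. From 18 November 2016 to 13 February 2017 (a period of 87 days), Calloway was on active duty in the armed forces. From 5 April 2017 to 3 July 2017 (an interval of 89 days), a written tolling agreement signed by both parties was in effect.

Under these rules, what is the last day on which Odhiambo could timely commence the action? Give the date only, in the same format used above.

The claim accrued on 2 January 2015, when the wrongful act occurred.
Adding the 3 years base period to 2 January 2015 gives a deadline of 2 January 2018, before any tolling.
Because the defendant's active military service ran from 18 November 2016 to 13 February 2017, the deadline is extended by 87 days to 30 March 2018.
Because the written tolling agreement ran from 5 April 2017 to 3 July 2017, the deadline is extended by 89 days to 27 June 2018.

27 June 2018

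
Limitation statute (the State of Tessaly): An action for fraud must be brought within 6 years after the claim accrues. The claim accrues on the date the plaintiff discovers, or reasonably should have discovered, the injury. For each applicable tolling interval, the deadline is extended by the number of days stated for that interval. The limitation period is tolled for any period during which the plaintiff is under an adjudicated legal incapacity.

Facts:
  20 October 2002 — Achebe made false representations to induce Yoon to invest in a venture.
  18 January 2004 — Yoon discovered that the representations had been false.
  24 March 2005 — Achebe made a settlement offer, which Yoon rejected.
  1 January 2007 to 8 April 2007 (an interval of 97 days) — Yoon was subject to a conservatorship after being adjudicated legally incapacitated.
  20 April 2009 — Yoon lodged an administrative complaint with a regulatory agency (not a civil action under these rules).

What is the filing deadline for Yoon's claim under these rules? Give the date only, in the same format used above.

25 April 2010

Under the discovery rule, the claim accrued on 18 January 2004, when Yoon discovered the injury — not on the 20 October 2002 date of the underlying act.
The untolled deadline — 6 years after 18 January 2004 — is 18 January 2010.
Because the plaintiff's legal incapacity ran from 1 January 2007 to 8 April 2007, the deadline is extended by 97 days to 25 April 2010.
None of the other events listed affects the running of the period under the stated rules.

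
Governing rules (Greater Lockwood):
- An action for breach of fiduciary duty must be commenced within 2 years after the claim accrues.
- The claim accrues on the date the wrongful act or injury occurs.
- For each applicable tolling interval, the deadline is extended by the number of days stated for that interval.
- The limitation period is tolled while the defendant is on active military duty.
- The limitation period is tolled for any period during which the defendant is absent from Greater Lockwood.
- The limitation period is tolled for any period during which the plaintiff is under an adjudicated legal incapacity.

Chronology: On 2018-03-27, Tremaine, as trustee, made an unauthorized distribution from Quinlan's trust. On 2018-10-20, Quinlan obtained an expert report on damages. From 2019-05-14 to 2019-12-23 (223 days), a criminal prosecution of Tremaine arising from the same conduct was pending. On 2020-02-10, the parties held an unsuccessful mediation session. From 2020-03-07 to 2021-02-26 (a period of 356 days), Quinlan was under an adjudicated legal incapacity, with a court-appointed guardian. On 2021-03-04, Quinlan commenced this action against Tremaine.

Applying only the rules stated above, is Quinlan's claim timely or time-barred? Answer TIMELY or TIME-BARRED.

The claim accrued on 2018-03-27, when the wrongful act occurred.
2 years from 2018-03-27 is 2020-03-27.
The period was tolled for 356 days by the plaintiff's legal incapacity (2020-03-07 to 2021-02-26), pushing the deadline to 2021-03-18.
Although a criminal prosecution ran from 2019-05-14 to 2019-12-23, the stated rules do not make that a tolling event, so it is disregarded.
The other events in the timeline have no effect on the limitation period under the stated rules.
The 2021-03-04 filing precedes the 2021-03-18 deadline; the claim is timely.

TIMELY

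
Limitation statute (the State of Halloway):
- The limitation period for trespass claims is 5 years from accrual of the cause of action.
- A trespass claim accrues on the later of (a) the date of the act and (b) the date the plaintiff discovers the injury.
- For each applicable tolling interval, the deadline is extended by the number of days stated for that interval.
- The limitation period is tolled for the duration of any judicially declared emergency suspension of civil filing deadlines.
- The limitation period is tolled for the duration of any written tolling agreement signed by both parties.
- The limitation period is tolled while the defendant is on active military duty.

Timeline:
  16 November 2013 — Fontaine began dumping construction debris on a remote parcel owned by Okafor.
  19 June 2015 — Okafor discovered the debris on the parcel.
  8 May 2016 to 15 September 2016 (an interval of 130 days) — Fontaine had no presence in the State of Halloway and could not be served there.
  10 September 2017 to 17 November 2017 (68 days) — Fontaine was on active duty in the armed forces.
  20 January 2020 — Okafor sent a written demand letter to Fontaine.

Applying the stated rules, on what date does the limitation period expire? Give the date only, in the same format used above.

The claim accrued on 19 June 2015 — the later of the 16 November 2013 act and the 19 June 2015 discovery.
The untolled deadline — 5 years after 19 June 2015 — is 19 June 2020.
The period was tolled for 68 days by the defendant's active military service (10 September 2017 to 17 November 2017), pushing the deadline to 26 August 2020.
No stated provision tolls the period for the defendant's absence, so the interval from 8 May 2016 to 15 September 2016 has no effect on the deadline.
Nothing else in the chronology tolls or restarts the period.

26 August 2020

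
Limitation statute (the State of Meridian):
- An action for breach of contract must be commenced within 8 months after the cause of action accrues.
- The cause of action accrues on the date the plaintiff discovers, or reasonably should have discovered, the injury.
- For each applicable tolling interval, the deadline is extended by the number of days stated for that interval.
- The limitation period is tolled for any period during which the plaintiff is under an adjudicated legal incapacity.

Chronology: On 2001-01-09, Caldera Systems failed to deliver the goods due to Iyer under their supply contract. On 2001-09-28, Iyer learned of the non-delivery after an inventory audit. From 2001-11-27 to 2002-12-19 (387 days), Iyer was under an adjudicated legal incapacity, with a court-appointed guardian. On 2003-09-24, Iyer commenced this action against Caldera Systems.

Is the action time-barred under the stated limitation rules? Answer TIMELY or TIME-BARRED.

The claim did not accrue until Iyer discovered the injury on 2001-09-28; the 2001-01-09 act date does not start the clock under the stated rule.
Adding the 8 months base period to 2001-09-28 gives a deadline of 2002-05-28, before any tolling.
Because the plaintiff's legal incapacity ran from 2001-11-27 to 2002-12-19, the deadline is extended by 387 days to 2003-06-19.
The 2003-09-24 filing falls after the 2003-06-19 deadline; the claim is time-barred.

TIME-BARRED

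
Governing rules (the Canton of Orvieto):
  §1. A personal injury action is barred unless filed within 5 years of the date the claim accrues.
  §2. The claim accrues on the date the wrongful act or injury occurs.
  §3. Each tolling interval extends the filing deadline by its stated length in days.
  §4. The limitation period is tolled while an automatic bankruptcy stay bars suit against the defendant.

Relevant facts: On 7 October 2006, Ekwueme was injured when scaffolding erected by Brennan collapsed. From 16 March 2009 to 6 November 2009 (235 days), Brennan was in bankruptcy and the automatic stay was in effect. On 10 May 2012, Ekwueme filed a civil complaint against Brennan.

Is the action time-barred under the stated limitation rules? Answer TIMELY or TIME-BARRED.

The limitation period began to run on 7 October 2006.
5 years from 7 October 2006 is 7 October 2011.
The period was tolled for 235 days by the automatic bankruptcy stay (16 March 2009 to 6 November 2009), pushing the deadline to 29 May 2012.
Ekwueme filed on 10 May 2012, before the 29 May 2012 deadline, so the action is timely.

TIMELY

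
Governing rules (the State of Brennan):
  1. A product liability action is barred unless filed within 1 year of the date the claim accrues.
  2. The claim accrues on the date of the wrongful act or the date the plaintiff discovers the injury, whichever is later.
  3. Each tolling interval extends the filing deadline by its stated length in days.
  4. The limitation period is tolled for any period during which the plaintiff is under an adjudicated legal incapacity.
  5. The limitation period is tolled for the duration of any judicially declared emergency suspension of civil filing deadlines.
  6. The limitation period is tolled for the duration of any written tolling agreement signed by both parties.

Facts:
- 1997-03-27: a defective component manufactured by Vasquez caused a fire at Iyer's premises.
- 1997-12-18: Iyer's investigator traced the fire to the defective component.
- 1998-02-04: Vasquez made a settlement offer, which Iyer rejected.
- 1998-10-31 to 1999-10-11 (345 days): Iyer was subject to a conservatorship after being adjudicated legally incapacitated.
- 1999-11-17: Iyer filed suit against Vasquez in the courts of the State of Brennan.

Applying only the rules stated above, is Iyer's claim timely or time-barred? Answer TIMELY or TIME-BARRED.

TIMELY

Taking the later of the act (1997-03-27) and discovery (1997-12-18), the claim accrued on 1997-12-18.
The untolled deadline — 1 year after 1997-12-18 — is 1998-12-18.
Because the plaintiff's legal incapacity ran from 1998-10-31 to 1999-10-11, the deadline is extended by 345 days to 1999-11-28.
Nothing else in the chronology tolls or restarts the period.
The 1999-11-17 filing precedes the 1999-11-28 deadline; the claim is timely.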